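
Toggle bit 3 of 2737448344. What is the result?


2737448344 ^ (1 << 3) = 2737448344 ^ 8 = 2737448336

2737448336


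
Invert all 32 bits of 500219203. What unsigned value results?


500219203 ^ 4294967295 = 3794748092

3794748092


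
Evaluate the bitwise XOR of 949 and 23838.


0b1110110101 ^ 0b101110100011110 = 0b101111010101011 = 24235

24235


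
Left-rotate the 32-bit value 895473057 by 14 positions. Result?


Rotate 0b110101010111111101010110100001 left by 14 (32-bit) = 0b11110101011010000100110101010111 = 4117253463

4117253463


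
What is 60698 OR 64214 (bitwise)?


0b1110110100011010 | 0b1111101011010110 = 0b1111111111011110 = 65502

65502


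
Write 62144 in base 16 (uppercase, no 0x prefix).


62144 = F2C0 hex

F2C0


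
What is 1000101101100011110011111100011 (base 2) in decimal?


1000101101100011110011111100011 in decimal = 1169287139

1169287139


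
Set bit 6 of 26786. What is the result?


26786 | (1 << 6) = 26786 | 64 = 26850

26850


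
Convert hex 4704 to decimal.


4704 hex = 18180 decimal

18180


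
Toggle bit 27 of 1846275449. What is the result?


1846275449 ^ (1 << 27) = 1846275449 ^ 134217728 = 1712057721

1712057721


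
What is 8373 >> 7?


0b10000010110101 >> 7 = 0b1000001 = 65

65


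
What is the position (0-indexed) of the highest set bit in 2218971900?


0b10000100010000101101001011111100. Highest set bit at position 31

31


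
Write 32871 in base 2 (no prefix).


32871 = 1000000001100111 in binary

1000000001100111


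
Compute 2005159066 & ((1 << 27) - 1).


2005159066 & 134217727 = 126110874

126110874


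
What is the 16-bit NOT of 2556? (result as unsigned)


~0b100111111100 = 0b1111011000000011 = 62979 (16-bit unsigned)

62979


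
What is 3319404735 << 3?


0b11000101110110100001100010111111 << 3 = 0b11000101110110100001100010111111000 = 26555237880

26555237880


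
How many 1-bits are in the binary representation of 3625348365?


0b11011000000101100110110100001101 has 15 set bits

15


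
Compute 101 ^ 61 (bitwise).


0b1100101 ^ 0b111101 = 0b1011000 = 88

88


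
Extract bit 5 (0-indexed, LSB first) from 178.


0b10110010, position 5 = 1

1


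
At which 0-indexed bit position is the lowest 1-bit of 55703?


0b1101100110010111. Lowest set bit at position 0

0


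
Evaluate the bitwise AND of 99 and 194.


0b1100011 & 0b11000010 = 0b1000010 = 66

66


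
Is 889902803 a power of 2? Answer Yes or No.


0b110101000010101101011011010011. Multiple bits set => No

No


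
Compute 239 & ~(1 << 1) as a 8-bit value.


239 & ~(1 << 1) = 237

237


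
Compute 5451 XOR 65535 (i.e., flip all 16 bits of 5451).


5451 ^ 65535 = 60084

60084


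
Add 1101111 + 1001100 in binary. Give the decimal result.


1101111 + 1001100 = 10111011 = 187

187


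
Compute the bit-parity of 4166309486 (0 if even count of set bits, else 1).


0b11111000010101001101011001101110 has 18 ones => parity 0

0


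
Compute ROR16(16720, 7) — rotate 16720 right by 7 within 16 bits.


Rotate 0b100000101010000 right by 7 (16-bit) = 0b1010000010000010 = 41090

41090


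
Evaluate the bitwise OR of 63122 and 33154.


0b1111011010010010 | 0b1000000110000010 = 0b1111011110010010 = 63378

63378


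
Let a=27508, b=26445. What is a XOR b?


27508 ^ 26445 = 3129

3129


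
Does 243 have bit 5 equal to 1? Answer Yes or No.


0b11110011, bit 5 = 1. Yes

Yes


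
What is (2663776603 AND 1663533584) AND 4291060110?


Step 1: 2663776603 & 1663533584 = 33947664
Step 2: 33947664 & 4291060110 = 33816576

33816576


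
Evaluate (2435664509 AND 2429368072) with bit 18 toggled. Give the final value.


Step 1: 2435664509 & 2429368072 = 2416771592
Step 2: 2416771592 ^ (1 << 18) = 2416771592 ^ 262144 = 2416509448

2416509448


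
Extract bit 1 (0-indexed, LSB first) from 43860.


0b1010101101010100, position 1 = 0

0


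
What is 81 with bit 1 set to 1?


81 | (1 << 1) = 81 | 2 = 83

83


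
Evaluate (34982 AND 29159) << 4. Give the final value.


Step 1: 34982 & 29159 = 166
Step 2: 166 << 4 = 2656

2656


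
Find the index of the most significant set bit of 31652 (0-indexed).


0b111101110100100. Highest set bit at position 14

14


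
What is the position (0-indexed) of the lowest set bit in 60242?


0b1110101101010010. Lowest set bit at position 1

1


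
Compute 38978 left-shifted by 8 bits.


0b1001100001000010 << 8 = 0b100110000100001000000000 = 9978368

9978368


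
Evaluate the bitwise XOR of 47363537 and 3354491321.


0b10110100101011010111010001 ^ 0b11000111111100010111100110111001 = 0b11000101001000111100110001101000 = 3307457640

3307457640


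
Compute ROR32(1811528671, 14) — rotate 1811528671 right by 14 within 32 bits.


Rotate 0b1101011111110011011101111011111 right by 14 (32-bit) = 0b11101111011111011010111111100110 = 4017991654

4017991654


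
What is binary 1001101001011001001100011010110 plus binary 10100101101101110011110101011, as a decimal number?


1001101001011001001100011010110 + 10100101101101110011110101011 = 1100001111000111000000010000001 = 1642299521

1642299521


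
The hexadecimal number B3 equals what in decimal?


B3 hex = 179 decimal

179


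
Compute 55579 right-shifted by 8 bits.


0b1101100100011011 >> 8 = 0b11011001 = 217

217


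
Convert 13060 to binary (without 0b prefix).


13060 = 11001100000100 in binary

11001100000100


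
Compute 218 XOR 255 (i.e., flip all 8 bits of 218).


218 ^ 255 = 37

37


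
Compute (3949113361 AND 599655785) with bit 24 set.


Step 1: 3949113361 & 599655785 = 589430785
Step 2: 589430785 | (1 << 24) = 589430785 | 16777216 = 589430785

589430785


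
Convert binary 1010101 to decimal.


1010101 in decimal = 85

85


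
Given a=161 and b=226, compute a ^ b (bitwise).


161 ^ 226 = 67

67


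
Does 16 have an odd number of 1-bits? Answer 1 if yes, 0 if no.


0b10000 has 1 ones => parity 1

1


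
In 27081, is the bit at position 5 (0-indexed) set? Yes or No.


0b110100111001001, bit 5 = 0. No

No


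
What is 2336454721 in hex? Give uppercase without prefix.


2336454721 = 8B437841 hex

8B437841


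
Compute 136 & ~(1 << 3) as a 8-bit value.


136 & ~(1 << 3) = 128

128


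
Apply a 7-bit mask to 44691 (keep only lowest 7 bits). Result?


44691 & 127 = 19

19


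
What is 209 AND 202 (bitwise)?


0b11010001 & 0b11001010 = 0b11000000 = 192

192


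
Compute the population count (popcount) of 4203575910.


0b11111010100011010111101001100110 has 19 set bits

19


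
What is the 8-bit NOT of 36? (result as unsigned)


~0b100100 = 0b11011011 = 219 (8-bit unsigned)

219


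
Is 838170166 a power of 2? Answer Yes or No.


0b110001111101010111011000110110. Multiple bits set => No

No


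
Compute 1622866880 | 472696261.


0b1100000101110101111101111000000 | 0b11100001011001100010111000101 = 0b1111100101111101111111111000101 = 2092892101

2092892101


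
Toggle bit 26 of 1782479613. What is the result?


1782479613 ^ (1 << 26) = 1782479613 ^ 67108864 = 1849588477

1849588477


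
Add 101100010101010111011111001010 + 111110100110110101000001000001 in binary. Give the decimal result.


101100010101010111011111001010 + 111110100110110101000001000001 = 1101010111100001100100000001011 = 1794164747

1794164747


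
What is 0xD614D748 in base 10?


D614D748 hex = 3591690056 decimal

3591690056


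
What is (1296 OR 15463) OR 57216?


Step 1: 1296 | 15463 = 15735
Step 2: 15735 | 57216 = 65527

65527


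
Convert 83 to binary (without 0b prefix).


83 = 1010011 in binary

1010011


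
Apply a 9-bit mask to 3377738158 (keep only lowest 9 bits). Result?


3377738158 & 511 = 430

430


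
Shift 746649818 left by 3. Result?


0b101100100000001111100011011010 << 3 = 0b101100100000001111100011011010000 = 5973198544

5973198544


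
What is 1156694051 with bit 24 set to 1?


1156694051 | (1 << 24) = 1156694051 | 16777216 = 1173471267

1173471267


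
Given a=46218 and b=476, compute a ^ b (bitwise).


46218 ^ 476 = 46422

46422


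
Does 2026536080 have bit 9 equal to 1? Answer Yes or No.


0b1111000110010100111110010010000, bit 9 = 0. No

No


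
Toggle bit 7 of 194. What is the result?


194 ^ (1 << 7) = 194 ^ 128 = 66

66


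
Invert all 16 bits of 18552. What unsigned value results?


18552 ^ 65535 = 46983

46983


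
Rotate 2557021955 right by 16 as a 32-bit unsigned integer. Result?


Rotate 0b10011000011010010000111100000011 right by 16 (32-bit) = 0b1111000000111001100001101001 = 251893865

251893865


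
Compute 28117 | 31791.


0b110110111010101 | 0b111110000101111 = 0b111110111111111 = 32255

32255


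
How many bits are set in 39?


0b100111 has 4 set bits

4


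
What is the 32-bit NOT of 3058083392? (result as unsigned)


~0b10110110010001101010011001000000 = 0b1001001101110010101100110111111 = 1236883903 (32-bit unsigned)

1236883903


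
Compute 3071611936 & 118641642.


0b10110111000101010001010000100000 & 0b111000100100101001111101010 = 0b111000100000001000000100000 = 118493216

118493216


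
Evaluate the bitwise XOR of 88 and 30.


0b1011000 ^ 0b11110 = 0b1000110 = 70

70


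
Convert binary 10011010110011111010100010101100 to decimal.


10011010110011111010100010101100 in decimal = 2597300396

2597300396


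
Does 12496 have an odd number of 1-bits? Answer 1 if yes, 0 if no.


0b11000011010000 has 5 ones => parity 1

1


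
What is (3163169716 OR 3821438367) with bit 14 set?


Step 1: 3163169716 | 3821438367 = 4291733439
Step 2: 4291733439 | (1 << 14) = 4291733439 | 16384 = 4291749823

4291749823


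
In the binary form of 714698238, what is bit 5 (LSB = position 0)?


0b101010100110010110110111111110, position 5 = 1

1


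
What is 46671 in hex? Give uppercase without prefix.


46671 = B64F hex

B64F


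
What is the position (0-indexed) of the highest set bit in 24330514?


0b1011100110100000100010010. Highest set bit at position 24

24


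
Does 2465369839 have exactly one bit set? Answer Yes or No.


0b10010010111100101000111011101111. Multiple bits set => No

No


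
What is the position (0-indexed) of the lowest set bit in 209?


0b11010001. Lowest set bit at position 0

0


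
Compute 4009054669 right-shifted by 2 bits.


0b11101110111101010101000111001101 >> 2 = 0b111011101111010101010001110011 = 1002263667

1002263667


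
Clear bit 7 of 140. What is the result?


140 & ~(1 << 7) = 12

12


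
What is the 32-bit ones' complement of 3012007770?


3012007770 ^ 4294967295 = 1282959525

1282959525


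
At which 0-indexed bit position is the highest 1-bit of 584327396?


0b100010110101000010000011100100. Highest set bit at position 29

29


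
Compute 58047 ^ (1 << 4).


58047 ^ (1 << 4) = 58047 ^ 16 = 58031

58031


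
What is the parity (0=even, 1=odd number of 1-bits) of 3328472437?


0b11000110011001000111010101110101 has 17 ones => parity 1

1


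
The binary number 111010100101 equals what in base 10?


111010100101 in decimal = 3749

3749


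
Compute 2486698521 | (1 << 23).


2486698521 | (1 << 23) = 2486698521 | 8388608 = 2495087129

2495087129


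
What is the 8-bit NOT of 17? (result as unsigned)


~0b10001 = 0b11101110 = 238 (8-bit unsigned)

238


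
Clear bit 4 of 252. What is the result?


252 & ~(1 << 4) = 236

236


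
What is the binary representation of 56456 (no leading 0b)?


56456 = 1101110010001000 in binary

1101110010001000


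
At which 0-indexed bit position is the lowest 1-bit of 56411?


0b1101110001011011. Lowest set bit at position 0

0


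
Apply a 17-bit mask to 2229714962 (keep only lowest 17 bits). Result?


2229714962 & 131071 = 49170

49170


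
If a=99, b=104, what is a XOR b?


99 ^ 104 = 11

11


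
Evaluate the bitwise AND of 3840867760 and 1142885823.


0b11100100111011101111110110110000 & 0b1000100000111110000110110111111 = 0b1000100000011100000110110110000 = 1141771696

1141771696


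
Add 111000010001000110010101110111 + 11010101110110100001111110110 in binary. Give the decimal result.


111000010001000110010101110111 + 11010101110110100001111110110 = 1010010111111111010100101101101 = 1392486765

1392486765


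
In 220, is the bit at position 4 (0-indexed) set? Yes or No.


0b11011100, bit 4 = 1. Yes

Yes


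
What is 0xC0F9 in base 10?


C0F9 hex = 49401 decimal

49401


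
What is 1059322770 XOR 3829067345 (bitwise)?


0b111111001000111111101110010010 ^ 0b11100100001110101110111001010001 = 0b11011011000110010001010111000011 = 3675854275

3675854275


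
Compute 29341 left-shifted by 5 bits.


0b111001010011101 << 5 = 0b11100101001110100000 = 938912

938912


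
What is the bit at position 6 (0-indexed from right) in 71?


0b1000111, position 6 = 1

1


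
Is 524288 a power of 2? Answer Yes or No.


0b10000000000000000000. Only one bit set => Yes

Yes


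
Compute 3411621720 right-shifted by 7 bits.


0b11001011010110010011011101011000 >> 7 = 0b1100101101011001001101110 = 26653294

26653294


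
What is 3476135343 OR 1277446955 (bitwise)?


0b11001111001100011001110110101111 | 0b1001100001001000100101100101011 = 0b11001111001101011101111110101111 = 3476414383

3476414383


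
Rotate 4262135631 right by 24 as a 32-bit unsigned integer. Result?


Rotate 0b11111110000010110000011101001111 right by 24 (32-bit) = 0b1011000001110100111111111110 = 185028606

185028606


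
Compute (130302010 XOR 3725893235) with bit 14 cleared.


Step 1: 130302010 ^ 3725893235 = 3654344265
Step 2: 3654344265 & ~(1 << 14) = 3654327881

3654327881


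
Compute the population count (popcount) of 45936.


0b1011001101110000 has 8 set bits

8


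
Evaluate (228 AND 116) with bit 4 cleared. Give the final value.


Step 1: 228 & 116 = 100
Step 2: 100 & ~(1 << 4) = 100

100


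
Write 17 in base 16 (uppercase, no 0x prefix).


17 = 11 hex

11


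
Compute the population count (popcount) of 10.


0b1010 has 2 set bits

2


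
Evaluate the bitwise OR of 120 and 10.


0b1111000 | 0b1010 = 0b1111010 = 122

122


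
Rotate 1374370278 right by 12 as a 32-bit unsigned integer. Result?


Rotate 0b1010001111010110011100111100110 right by 12 (32-bit) = 0b10011110011001010001111010110011 = 2657427123

2657427123


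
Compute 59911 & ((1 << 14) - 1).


59911 & 16383 = 10759

10759


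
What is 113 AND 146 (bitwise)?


0b1110001 & 0b10010010 = 0b10000 = 16

16


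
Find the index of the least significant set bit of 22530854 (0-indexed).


0b1010101111100101100100110. Lowest set bit at position 1

1


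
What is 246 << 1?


0b11110110 << 1 = 0b111101100 = 492

492


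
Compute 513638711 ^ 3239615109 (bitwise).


0b11110100111011000000100110111 ^ 0b11000001000110001001101010000101 = 0b11011111100001010001101110110010 = 3750042546

3750042546


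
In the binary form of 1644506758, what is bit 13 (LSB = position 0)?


0b1100010000001010010111010000110, position 13 = 1

1


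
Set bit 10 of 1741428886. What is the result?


1741428886 | (1 << 10) = 1741428886 | 1024 = 1741429910

1741429910


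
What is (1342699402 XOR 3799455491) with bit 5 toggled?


Step 1: 1342699402 ^ 3799455491 = 2993741961
Step 2: 2993741961 ^ (1 << 5) = 2993741961 ^ 32 = 2993741993

2993741993


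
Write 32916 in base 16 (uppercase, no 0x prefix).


32916 = 8094 hex

8094


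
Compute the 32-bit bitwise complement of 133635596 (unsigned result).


~0b111111101110001111000001100 = 0b11111000000010001110000111110011 = 4161331699 (32-bit unsigned)

4161331699


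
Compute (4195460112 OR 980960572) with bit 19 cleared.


Step 1: 4195460112 | 980960572 = 4202292540
Step 2: 4202292540 & ~(1 << 19) = 4201768252

4201768252


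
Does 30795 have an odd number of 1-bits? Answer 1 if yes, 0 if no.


0b111100001001011 has 8 ones => parity 0

0


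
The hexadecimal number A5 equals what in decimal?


A5 hex = 165 decimal

165


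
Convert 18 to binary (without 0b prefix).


18 = 10010 in binary

10010


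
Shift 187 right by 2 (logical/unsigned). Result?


0b10111011 >> 2 = 0b101110 = 46

46


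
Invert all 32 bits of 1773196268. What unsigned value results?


1773196268 ^ 4294967295 = 2521771027

2521771027


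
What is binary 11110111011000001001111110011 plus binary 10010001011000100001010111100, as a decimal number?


11110111011000001001111110011 + 10010001011000100001010111100 = 110001000110000101011010101111 = 823678639

823678639


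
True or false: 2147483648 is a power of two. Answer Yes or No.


0b10000000000000000000000000000000. Only one bit set => Yes

Yes


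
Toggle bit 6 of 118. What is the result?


118 ^ (1 << 6) = 118 ^ 64 = 54

54


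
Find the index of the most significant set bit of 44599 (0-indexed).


0b1010111000110111. Highest set bit at position 15

15


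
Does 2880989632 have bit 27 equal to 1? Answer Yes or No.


0b10101011101110000110100111000000, bit 27 = 1. Yes

Yes


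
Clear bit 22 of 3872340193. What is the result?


3872340193 & ~(1 << 22) = 3868145889

3868145889


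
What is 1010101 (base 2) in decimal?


1010101 in decimal = 85

85


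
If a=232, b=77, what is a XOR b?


232 ^ 77 = 165

165


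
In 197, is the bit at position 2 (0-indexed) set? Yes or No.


0b11000101, bit 2 = 1. Yes

Yes


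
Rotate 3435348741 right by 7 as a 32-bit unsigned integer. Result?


Rotate 0b11001100110000110100001100000101 right by 7 (32-bit) = 0b1011100110011000011010000110 = 194610822

194610822


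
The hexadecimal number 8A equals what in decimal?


8A hex = 138 decimal

138


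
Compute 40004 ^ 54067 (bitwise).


0b1001110001000100 ^ 0b1101001100110011 = 0b100111101110111 = 20343

20343


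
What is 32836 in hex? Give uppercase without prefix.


32836 = 8044 hex

8044


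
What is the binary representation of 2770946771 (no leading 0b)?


2770946771 = 10100101001010010100101011010011 in binary

10100101001010010100101011010011


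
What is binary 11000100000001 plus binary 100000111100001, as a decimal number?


11000100000001 + 100000111100001 = 111001011100010 = 29410

29410


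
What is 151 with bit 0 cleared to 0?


151 & ~(1 << 0) = 150

150


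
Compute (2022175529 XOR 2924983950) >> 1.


Step 1: 2022175529 ^ 2924983950 = 3603973543
Step 2: 3603973543 >> 1 = 1801986771

1801986771


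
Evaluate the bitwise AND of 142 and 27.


0b10001110 & 0b11011 = 0b1010 = 10

10


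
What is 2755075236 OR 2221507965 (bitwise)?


0b10100100001101110001110010100100 | 0b10000100011010011000010101111101 = 0b10100100011111111001110111111101 = 2759826941

2759826941


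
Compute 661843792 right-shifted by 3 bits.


0b100111011100101110111101010000 >> 3 = 0b100111011100101110111101010 = 82730474

82730474


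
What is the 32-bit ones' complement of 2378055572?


2378055572 ^ 4294967295 = 1916911723

1916911723


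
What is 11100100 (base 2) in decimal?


11100100 in decimal = 228

228


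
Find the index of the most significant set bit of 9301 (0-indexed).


0b10010001010101. Highest set bit at position 13

13


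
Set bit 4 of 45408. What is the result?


45408 | (1 << 4) = 45408 | 16 = 45424

45424


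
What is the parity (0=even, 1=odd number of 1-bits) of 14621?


0b11100100011101 has 8 ones => parity 0

0


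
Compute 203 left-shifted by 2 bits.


0b11001011 << 2 = 0b1100101100 = 812

812


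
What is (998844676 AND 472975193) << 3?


Step 1: 998844676 & 472975193 = 402718976
Step 2: 402718976 << 3 = 3221751808

3221751808


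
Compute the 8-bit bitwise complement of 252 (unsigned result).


~0b11111100 = 0b11 = 3 (8-bit unsigned)

3


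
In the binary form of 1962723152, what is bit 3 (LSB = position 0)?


0b1110100111111001100011101010000, position 3 = 0

0


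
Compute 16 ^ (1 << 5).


16 ^ (1 << 5) = 16 ^ 32 = 48

48


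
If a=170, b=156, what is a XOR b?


170 ^ 156 = 54

54


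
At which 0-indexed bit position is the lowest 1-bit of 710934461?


0b101010010111111111111110111101. Lowest set bit at position 0

0


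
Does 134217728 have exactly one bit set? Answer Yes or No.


0b1000000000000000000000000000. Only one bit set => Yes

Yes


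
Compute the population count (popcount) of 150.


0b10010110 has 4 set bits

4


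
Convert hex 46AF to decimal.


46AF hex = 18095 decimal

18095


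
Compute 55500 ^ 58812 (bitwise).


0b1101100011001100 ^ 0b1110010110111100 = 0b11110101110000 = 15728

15728


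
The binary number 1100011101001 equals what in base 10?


1100011101001 in decimal = 6377

6377


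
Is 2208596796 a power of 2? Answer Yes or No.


0b10000011101001001000001100111100. Multiple bits set => No

No


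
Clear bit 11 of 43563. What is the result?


43563 & ~(1 << 11) = 41515

41515


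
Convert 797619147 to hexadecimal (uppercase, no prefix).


797619147 = 2F8AB3CB hex

2F8AB3CB


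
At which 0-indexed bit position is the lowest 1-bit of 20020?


0b100111000110100. Lowest set bit at position 2

2


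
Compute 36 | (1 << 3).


36 | (1 << 3) = 36 | 8 = 44

44


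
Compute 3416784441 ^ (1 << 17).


3416784441 ^ (1 << 17) = 3416784441 ^ 131072 = 3416653369

3416653369


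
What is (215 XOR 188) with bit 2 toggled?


Step 1: 215 ^ 188 = 107
Step 2: 107 ^ (1 << 2) = 107 ^ 4 = 111

111


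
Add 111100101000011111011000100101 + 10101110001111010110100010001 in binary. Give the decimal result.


111100101000011111011000100101 + 10101110001111010110100010001 = 1010010011010011010001100110110 = 1382654774

1382654774


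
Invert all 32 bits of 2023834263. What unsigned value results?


2023834263 ^ 4294967295 = 2271133032

2271133032


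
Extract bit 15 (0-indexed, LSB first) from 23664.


0b101110001110000, position 15 = 0

0


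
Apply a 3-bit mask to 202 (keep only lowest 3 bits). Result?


202 & 7 = 2

2


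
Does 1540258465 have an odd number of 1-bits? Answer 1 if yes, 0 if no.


0b1011011110011100111101010100001 has 18 ones => parity 0

0


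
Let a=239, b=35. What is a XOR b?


239 ^ 35 = 204

204


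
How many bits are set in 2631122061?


0b10011100110100111011110010001101 has 18 set bits

18


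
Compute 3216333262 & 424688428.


0b10111111101101010101100111001110 & 0b11001010100000011101100101100 = 0b11001000100000001100100001100 = 420485388

420485388


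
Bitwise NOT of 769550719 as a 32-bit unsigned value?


~0b101101110111100110100101111111 = 0b11010010001000011001011010000000 = 3525416576 (32-bit unsigned)

3525416576


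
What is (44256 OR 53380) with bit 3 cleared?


Step 1: 44256 | 53380 = 64740
Step 2: 64740 & ~(1 << 3) = 64740

64740


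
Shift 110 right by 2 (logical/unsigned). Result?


0b1101110 >> 2 = 0b11011 = 27

27


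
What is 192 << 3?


0b11000000 << 3 = 0b11000000000 = 1536

1536


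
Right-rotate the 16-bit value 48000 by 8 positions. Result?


Rotate 0b1011101110000000 right by 8 (16-bit) = 0b1000000010111011 = 32955

32955


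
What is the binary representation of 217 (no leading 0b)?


217 = 11011001 in binary

11011001


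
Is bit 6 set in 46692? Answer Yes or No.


0b1011011001100100, bit 6 = 1. Yes

Yes


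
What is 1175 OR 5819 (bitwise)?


0b10010010111 | 0b1011010111011 = 0b1011010111111 = 5823

5823


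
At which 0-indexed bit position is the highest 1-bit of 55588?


0b1101100100100100. Highest set bit at position 15

15


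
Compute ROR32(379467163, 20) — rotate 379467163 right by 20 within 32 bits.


Rotate 0b10110100111100011010110011011 right by 20 (32-bit) = 0b11100011010110011011000101101001 = 3814306153

3814306153


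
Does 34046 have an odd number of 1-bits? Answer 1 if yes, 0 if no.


0b1000010011111110 has 9 ones => parity 1

1


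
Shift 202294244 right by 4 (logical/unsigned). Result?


0b1100000011101100001111100100 >> 4 = 0b110000001110110000111110 = 12643390

12643390


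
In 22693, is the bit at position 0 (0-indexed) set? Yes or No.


0b101100010100101, bit 0 = 1. Yes

Yes


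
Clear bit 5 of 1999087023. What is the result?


1999087023 & ~(1 << 5) = 1999086991

1999086991


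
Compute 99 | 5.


0b1100011 | 0b101 = 0b1100111 = 103

103


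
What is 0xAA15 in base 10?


AA15 hex = 43541 decimal

43541


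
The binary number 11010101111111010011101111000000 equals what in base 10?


11010101111111010011101111000000 in decimal = 3590142912

3590142912


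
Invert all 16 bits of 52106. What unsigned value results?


52106 ^ 65535 = 13429

13429


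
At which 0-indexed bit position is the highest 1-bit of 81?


0b1010001. Highest set bit at position 6

6


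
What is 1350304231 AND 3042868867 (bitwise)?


0b1010000011111000000000111100111 & 0b10110101010111100111111010000011 = 0b10000010111000000000010000011 = 274464899

274464899


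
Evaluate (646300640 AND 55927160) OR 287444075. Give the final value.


Step 1: 646300640 & 55927160 = 33898848
Step 2: 33898848 | 287444075 = 321342827

321342827


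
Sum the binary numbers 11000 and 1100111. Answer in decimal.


11000 + 1100111 = 1111111 = 127

127


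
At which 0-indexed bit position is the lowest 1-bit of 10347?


0b10100001101011. Lowest set bit at position 0

0


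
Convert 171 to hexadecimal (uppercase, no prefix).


171 = AB hex

AB


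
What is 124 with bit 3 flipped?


124 ^ (1 << 3) = 124 ^ 8 = 116

116


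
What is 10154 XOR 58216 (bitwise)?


0b10011110101010 ^ 0b1110001101101000 = 0b1100010011000010 = 50370

50370


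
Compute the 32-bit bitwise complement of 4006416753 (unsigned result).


~0b11101110110011010001000101110001 = 0b10001001100101110111010001110 = 288550542 (32-bit unsigned)

288550542


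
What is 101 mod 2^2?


101 & 3 = 1

1


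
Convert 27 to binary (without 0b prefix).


27 = 11011 in binary

11011


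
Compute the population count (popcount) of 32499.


0b111111011110011 has 12 set bits

12


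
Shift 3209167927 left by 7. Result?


0b10111111010010000000010000110111 << 7 = 0b101111110100100000000100001101110000000 = 410773494656

410773494656


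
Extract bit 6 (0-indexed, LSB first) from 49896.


0b1100001011101000, position 6 = 1

1


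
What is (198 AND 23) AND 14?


Step 1: 198 & 23 = 6
Step 2: 6 & 14 = 6

6


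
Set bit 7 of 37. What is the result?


37 | (1 << 7) = 37 | 128 = 165

165


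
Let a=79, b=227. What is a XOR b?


79 ^ 227 = 172

172


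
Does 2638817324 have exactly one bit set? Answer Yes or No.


0b10011101010010010010100000101100. Multiple bits set => No

No


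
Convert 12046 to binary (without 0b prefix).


12046 = 10111100001110 in binary

10111100001110


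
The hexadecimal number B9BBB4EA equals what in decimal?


B9BBB4EA hex = 3116086506 decimal

3116086506


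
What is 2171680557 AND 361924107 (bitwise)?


0b10000001011100010011011100101101 & 0b10101100100101000011000001011 = 0b1000100000000011000001001 = 17827337

17827337


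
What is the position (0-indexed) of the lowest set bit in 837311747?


0b110001111010000101110100000011. Lowest set bit at position 0

0


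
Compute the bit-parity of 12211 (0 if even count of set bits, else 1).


0b10111110110011 has 10 ones => parity 0

0


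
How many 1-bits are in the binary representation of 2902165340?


0b10101100111110111000011101011100 has 19 set bits

19


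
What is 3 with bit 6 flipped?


3 ^ (1 << 6) = 3 ^ 64 = 67

67


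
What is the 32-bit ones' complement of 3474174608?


3474174608 ^ 4294967295 = 820792687

820792687


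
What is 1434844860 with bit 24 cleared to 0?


1434844860 & ~(1 << 24) = 1418067644

1418067644


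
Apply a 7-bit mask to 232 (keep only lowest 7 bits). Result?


232 & 127 = 104

104


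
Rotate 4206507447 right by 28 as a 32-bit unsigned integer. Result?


Rotate 0b11111010101110100011010110110111 right by 28 (32-bit) = 0b10101011101000110101101101111111 = 2879609727

2879609727


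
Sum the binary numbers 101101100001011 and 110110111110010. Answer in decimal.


101101100001011 + 110110111110010 = 1100100011111101 = 51453

51453


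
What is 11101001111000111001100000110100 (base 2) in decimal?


11101001111000111001100000110100 in decimal = 3924006964

3924006964


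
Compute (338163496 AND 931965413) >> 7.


Step 1: 338163496 & 931965413 = 335847712
Step 2: 335847712 >> 7 = 2623810

2623810


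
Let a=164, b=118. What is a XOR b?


164 ^ 118 = 210

210


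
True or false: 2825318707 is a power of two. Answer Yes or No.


0b10101000011001101111000100110011. Multiple bits set => No

No


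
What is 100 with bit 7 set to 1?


100 | (1 << 7) = 100 | 128 = 228

228


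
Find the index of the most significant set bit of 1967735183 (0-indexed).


0b1110101010010010100000110001111. Highest set bit at position 30

30


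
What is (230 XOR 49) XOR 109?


Step 1: 230 ^ 49 = 215
Step 2: 215 ^ 109 = 186

186


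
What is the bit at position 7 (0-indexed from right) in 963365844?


0b111001011010111100101111010100, position 7 = 1

1


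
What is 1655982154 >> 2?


0b1100010101101000100100001001010 >> 2 = 0b11000101011010001001000010010 = 413995538

413995538


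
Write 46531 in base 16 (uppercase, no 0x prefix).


46531 = B5C3 hex

B5C3


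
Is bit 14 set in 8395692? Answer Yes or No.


0b100000000001101110101100, bit 14 = 0. No

No


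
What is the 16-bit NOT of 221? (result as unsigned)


~0b11011101 = 0b1111111100100010 = 65314 (16-bit unsigned)

65314


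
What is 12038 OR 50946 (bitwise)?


0b10111100000110 | 0b1100011100000010 = 0b1110111100000110 = 61190

61190


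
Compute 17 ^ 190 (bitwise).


0b10001 ^ 0b10111110 = 0b10101111 = 175

175


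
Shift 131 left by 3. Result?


0b10000011 << 3 = 0b10000011000 = 1048

1048


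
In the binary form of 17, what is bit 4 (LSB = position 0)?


0b10001, position 4 = 1

1


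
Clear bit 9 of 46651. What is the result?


46651 & ~(1 << 9) = 46139

46139


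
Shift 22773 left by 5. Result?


0b101100011110101 << 5 = 0b10110001111010100000 = 728736

728736


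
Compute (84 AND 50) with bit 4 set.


Step 1: 84 & 50 = 16
Step 2: 16 | (1 << 4) = 16 | 16 = 16

16


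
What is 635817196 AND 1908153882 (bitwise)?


0b100101111001011100110011101100 & 0b1110001101111000001111000011010 = 0b100001101001000000110000001000 = 564399112

564399112


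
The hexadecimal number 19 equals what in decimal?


19 hex = 25 decimal

25


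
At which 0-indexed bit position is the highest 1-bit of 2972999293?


0b10110001001101000101111001111101. Highest set bit at position 31

31


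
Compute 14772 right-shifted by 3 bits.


0b11100110110100 >> 3 = 0b11100110110 = 1846

1846


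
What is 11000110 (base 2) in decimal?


11000110 in decimal = 198

198


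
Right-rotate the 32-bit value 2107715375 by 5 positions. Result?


Rotate 0b1111101101000010010111100101111 right by 5 (32-bit) = 0b1111011111011010000100101111001 = 2079132025

2079132025


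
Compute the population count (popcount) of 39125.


0b1001100011010101 has 8 set bits

8


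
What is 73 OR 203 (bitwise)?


0b1001001 | 0b11001011 = 0b11001011 = 203

203


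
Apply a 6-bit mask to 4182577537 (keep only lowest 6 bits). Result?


4182577537 & 63 = 1

1


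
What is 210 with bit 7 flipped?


210 ^ (1 << 7) = 210 ^ 128 = 82

82


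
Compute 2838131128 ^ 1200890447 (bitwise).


0b10101001001010100111000110111000 ^ 0b1000111100101000010001001001111 = 0b11101110101111100101001111110111 = 4005450743

4005450743


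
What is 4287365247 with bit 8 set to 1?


4287365247 | (1 << 8) = 4287365247 | 256 = 4287365503

4287365503


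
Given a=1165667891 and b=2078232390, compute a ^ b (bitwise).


1165667891 ^ 2078232390 = 1051058549

1051058549


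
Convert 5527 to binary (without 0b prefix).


5527 = 1010110010111 in binary

1010110010111


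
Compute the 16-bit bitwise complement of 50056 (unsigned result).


~0b1100001110001000 = 0b11110001110111 = 15479 (16-bit unsigned)

15479


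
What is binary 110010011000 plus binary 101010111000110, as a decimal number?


110010011000 + 101010111000110 = 110001001011110 = 25182

25182


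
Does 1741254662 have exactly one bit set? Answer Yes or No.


0b1100111110010010111000000000110. Multiple bits set => No

No


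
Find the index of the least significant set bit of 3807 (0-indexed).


0b111011011111. Lowest set bit at position 0

0


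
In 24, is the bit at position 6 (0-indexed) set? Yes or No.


0b11000, bit 6 = 0. No

No


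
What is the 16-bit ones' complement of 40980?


40980 ^ 65535 = 24555

24555


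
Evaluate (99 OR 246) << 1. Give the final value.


Step 1: 99 | 246 = 247
Step 2: 247 << 1 = 494

494


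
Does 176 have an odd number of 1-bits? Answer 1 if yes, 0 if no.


0b10110000 has 3 ones => parity 1

1


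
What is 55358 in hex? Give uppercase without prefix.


55358 = D83E hex

D83E


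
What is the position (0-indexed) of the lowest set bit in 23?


0b10111. Lowest set bit at position 0

0


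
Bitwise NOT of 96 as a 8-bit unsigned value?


~0b1100000 = 0b10011111 = 159 (8-bit unsigned)

159


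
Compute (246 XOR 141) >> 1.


Step 1: 246 ^ 141 = 123
Step 2: 123 >> 1 = 61

61


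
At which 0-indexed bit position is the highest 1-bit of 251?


0b11111011. Highest set bit at position 7

7


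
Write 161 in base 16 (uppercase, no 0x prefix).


161 = A1 hex

A1


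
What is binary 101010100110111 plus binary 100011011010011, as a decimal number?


101010100110111 + 100011011010011 = 1001110000001010 = 39946

39946


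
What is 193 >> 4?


0b11000001 >> 4 = 0b1100 = 12

12


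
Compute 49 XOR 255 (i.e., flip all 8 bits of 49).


49 ^ 255 = 206

206


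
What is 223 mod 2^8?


223 & 255 = 223

223


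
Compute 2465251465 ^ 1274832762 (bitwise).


0b10010010111100001100000010001001 ^ 0b1001011111111000110011101111010 = 0b11011001000011001010011111110011 = 3641485299

3641485299


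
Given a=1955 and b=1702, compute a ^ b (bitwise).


1955 ^ 1702 = 261

261


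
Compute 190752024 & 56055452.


0b1011010111101010010100011000 & 0b11010101110101011010011100 = 0b11010101100000010000011000 = 55968792

55968792


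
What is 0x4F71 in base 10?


4F71 hex = 20337 decimal

20337


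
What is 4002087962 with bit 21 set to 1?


4002087962 | (1 << 21) = 4002087962 | 2097152 = 4004185114

4004185114


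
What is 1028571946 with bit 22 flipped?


1028571946 ^ (1 << 22) = 1028571946 ^ 4194304 = 1024377642

1024377642


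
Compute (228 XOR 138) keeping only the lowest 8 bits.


Step 1: 228 ^ 138 = 110
Step 2: 110 & 255 = 110

110


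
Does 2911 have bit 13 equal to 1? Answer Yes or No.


0b101101011111, bit 13 = 0. No

No


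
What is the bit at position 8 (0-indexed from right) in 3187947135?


0b10111110000001000011011001111111, position 8 = 0

0


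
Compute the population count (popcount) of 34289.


0b1000010111110001 has 8 set bits

8


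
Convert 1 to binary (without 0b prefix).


1 = 1 in binary

1


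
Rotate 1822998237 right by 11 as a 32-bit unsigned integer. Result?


Rotate 0b1101100101010001011111011011101 right by 11 (32-bit) = 0b11011011101011011001010100010111 = 3685586199

3685586199


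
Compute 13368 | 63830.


0b11010000111000 | 0b1111100101010110 = 0b1111110101111110 = 64894

64894


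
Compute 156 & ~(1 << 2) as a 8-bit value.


156 & ~(1 << 2) = 152

152


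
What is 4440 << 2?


0b1000101011000 << 2 = 0b100010101100000 = 17760

17760


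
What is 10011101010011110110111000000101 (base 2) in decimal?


10011101010011110110111000000101 in decimal = 2639228421

2639228421


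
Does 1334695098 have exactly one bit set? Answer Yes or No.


0b1001111100011011101010010111010. Multiple bits set => No

No


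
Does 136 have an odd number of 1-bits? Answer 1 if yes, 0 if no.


0b10001000 has 2 ones => parity 0

0


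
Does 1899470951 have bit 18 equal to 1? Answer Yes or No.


0b1110001001101111010000001100111, bit 18 = 1. Yes

Yes


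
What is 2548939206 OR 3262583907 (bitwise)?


0b10010111111011011011100111000110 | 0b11000010011101110001010001100011 = 0b11010111111111111011110111100111 = 3623861735

3623861735


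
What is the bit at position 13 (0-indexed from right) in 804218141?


0b101111111011110110010100011101, position 13 = 1

1


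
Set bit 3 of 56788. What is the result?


56788 | (1 << 3) = 56788 | 8 = 56796

56796


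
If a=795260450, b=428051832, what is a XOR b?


795260450 ^ 428051832 = 920992602

920992602


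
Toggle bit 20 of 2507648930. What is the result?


2507648930 ^ (1 << 20) = 2507648930 ^ 1048576 = 2506600354

2506600354


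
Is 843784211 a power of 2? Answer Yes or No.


0b110010010010110010000000010011. Multiple bits set => No

No


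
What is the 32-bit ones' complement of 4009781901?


4009781901 ^ 4294967295 = 285185394

285185394


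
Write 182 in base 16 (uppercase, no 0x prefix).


182 = B6 hex

B6


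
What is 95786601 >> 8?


0b101101101011001011001101001 >> 8 = 0b1011011010110010110 = 374166

374166


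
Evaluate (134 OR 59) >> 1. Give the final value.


Step 1: 134 | 59 = 191
Step 2: 191 >> 1 = 95

95


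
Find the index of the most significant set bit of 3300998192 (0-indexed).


0b11000100110000010011110000110000. Highest set bit at position 31

31


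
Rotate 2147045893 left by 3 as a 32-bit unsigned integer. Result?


Rotate 0b1111111111110010101001000000101 left by 3 (32-bit) = 0b11111111110010101001000000101011 = 4291465259

4291465259


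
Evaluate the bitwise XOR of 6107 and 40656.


0b1011111011011 ^ 0b1001111011010000 = 0b1000100100001011 = 35083

35083


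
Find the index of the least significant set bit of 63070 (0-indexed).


0b1111011001011110. Lowest set bit at position 1

1


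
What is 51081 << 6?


0b1100011110001001 << 6 = 0b1100011110001001000000 = 3269184

3269184


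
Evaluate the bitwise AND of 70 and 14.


0b1000110 & 0b1110 = 0b110 = 6

6


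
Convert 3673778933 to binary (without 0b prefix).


3673778933 = 11011010111110010110101011110101 in binary

11011010111110010110101011110101
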